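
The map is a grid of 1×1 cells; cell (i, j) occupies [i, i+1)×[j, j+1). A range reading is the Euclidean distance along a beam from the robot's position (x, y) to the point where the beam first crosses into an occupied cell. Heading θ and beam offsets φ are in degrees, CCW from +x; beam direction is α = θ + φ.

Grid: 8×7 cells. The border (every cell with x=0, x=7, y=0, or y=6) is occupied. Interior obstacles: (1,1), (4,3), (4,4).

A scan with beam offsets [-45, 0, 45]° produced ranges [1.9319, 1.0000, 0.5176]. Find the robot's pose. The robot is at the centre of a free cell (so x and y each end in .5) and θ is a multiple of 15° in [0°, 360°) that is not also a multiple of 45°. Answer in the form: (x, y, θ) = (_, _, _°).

Candidates: 27 free-cell centres × 16 headings = 432 poses. Raycast each; keep the one whose scan matches to 4 dp.
  (6.5, 1.5, 285°): beam 1 = 0.5774 ≠ 1.9319 ✗
  (2.5, 1.5, 330°): beam 1 = 0.5176 ≠ 1.9319 ✗
  (3.5, 5.5, 255°): beam 1 = 2.8868 ≠ 1.9319 ✗
  (6.5, 5.5, 285°): beam 1 = 5.1962 ≠ 1.9319 ✗
  (3.5, 4.5, 285°): beam 1 = 3.0000 ≠ 1.9319 ✗
  …
  (2.5, 5.5, 30°): r_1=1.9319, r_2=1.0000, r_3=0.5176 — all match ✓
Only this pose fits every beam.

(x, y, θ) = (2.5, 5.5, 30°)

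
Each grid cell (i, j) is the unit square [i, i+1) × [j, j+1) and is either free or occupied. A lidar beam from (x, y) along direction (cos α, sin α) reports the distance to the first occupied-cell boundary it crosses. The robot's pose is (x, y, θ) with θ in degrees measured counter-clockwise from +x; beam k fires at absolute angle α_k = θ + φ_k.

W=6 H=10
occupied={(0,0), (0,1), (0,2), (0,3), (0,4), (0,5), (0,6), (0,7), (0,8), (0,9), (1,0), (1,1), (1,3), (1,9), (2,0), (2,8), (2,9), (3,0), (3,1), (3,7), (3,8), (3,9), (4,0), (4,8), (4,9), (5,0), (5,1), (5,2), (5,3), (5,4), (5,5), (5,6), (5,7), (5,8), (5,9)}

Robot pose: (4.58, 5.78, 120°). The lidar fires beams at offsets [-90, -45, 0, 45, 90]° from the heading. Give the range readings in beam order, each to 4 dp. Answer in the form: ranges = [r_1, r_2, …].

ranges = [0.4850, 1.6228, 1.4087, 3.7063, 3.5600]

beam 1: φ=-90°, α=30°
  cosα=0.8660 sinα=0.5000 | (4,5) | tMaxX 0.4850 tMaxY 0.4400 | tΔX 1.1547 tΔY 2.0000
    t=0.4400 [y] (4,6)
    t=0.4850 [x] (5,6) — stop
  → r_1 = 0.4850
beam 2: φ=-45°, α=75°
  cosα=0.2588 sinα=0.9659 | (4,5) | tMaxX 1.6228 tMaxY 0.2278 | tΔX 3.8637 tΔY 1.0353
    t=0.2278 [y] (4,6)
    t=1.2630 [y] (4,7)
    t=1.6228 [x] (5,7) — stop
  → r_2 = 1.6228
beam 3: φ=0°, α=120°
  cosα=-0.5000 sinα=0.8660 | (4,5) | tMaxX 1.1600 tMaxY 0.2540 | tΔX 2.0000 tΔY 1.1547
    t=0.2540 [y] (4,6)
    t=1.1600 [x] (3,6)
    t=1.4087 [y] (3,7) — stop
  → r_3 = 1.4087
beam 4: φ=45°, α=165°
  cosα=-0.9659 sinα=0.2588 | (4,5) | tMaxX 0.6005 tMaxY 0.8500 | tΔX 1.0353 tΔY 3.8637
    t=0.6005 [x] (3,5)
    t=0.8500 [y] (3,6)
    t=1.6357 [x] (2,6)
    t=2.6710 [x] (1,6)
    t=3.7063 [x] (0,6) — stop
  → r_4 = 3.7063
beam 5: φ=90°, α=210°
  cosα=-0.8660 sinα=-0.5000 | (4,5) | tMaxX 0.6697 tMaxY 1.5600 | tΔX 1.1547 tΔY 2.0000
    t=0.6697 [x] (3,5)
    t=1.5600 [y] (3,4)
    t=1.8244 [x] (2,4)
    t=2.9791 [x] (1,4)
    t=3.5600 [y] (1,3) — stop
  → r_5 = 3.5600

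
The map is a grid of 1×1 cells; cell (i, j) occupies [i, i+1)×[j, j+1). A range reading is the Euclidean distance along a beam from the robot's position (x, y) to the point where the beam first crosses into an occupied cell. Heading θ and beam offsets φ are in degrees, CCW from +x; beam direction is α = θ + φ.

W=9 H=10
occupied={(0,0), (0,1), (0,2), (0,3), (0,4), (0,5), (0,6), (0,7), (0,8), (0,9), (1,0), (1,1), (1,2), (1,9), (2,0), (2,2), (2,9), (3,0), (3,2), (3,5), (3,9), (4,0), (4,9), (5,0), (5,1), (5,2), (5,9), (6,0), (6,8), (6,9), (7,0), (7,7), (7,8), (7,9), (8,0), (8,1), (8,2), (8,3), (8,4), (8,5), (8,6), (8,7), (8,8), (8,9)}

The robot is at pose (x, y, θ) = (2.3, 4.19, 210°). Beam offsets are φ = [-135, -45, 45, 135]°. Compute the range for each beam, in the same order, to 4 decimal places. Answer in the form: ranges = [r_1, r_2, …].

beam 1: φ=-135°, α=75°
  direction (0.2588, 0.9659); cell (2,4); t to first gridline: x 2.7046, y 0.8386 (then +3.8637 / +1.0353)
    (2,5) via y @ 0.8386
    (2,6) via y @ 1.8738
    (3,6) via x @ 2.7046
    (3,7) via y @ 2.9091
    (3,8) via y @ 3.9444
    (3,9) via y @ 4.9797  # hit
  → r_1 = 4.9797
beam 2: φ=-45°, α=165°
  direction (-0.9659, 0.2588); cell (2,4); t to first gridline: x 0.3106, y 3.1296 (then +1.0353 / +3.8637)
    (1,4) via x @ 0.3106
    (0,4) via x @ 1.3459  # hit
  → r_2 = 1.3459
beam 3: φ=45°, α=255°
  direction (-0.2588, -0.9659); cell (2,4); t to first gridline: x 1.1591, y 0.1967 (then +3.8637 / +1.0353)
    (2,3) via y @ 0.1967
    (1,3) via x @ 1.1591
    (1,2) via y @ 1.2320  # hit
  → r_3 = 1.2320
beam 4: φ=135°, α=345°
  direction (0.9659, -0.2588); cell (2,4); t to first gridline: x 0.7247, y 0.7341 (then +1.0353 / +3.8637)
    (3,4) via x @ 0.7247
    (3,3) via y @ 0.7341
    (4,3) via x @ 1.7600
    (5,3) via x @ 2.7952
    (6,3) via x @ 3.8305
    (6,2) via y @ 4.5978
    (7,2) via x @ 4.8658
    (8,2) via x @ 5.9011  # hit
  → r_4 = 5.9011

ranges = [4.9797, 1.3459, 1.2320, 5.9011]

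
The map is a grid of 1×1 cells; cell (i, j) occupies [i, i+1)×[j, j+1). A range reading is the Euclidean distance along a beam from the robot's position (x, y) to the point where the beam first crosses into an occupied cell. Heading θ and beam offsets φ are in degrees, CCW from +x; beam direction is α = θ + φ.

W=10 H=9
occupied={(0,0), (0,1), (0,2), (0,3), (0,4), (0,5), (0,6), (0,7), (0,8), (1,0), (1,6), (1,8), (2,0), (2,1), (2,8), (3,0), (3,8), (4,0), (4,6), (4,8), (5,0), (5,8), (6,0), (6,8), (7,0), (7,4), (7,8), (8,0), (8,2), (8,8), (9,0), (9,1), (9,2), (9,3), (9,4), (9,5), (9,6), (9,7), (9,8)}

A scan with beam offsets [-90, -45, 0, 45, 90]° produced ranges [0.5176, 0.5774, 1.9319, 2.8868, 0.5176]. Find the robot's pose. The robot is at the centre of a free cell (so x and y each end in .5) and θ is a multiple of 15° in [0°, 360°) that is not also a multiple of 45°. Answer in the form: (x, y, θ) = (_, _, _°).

The pose lattice has 51·16 = 816 candidates. Test each by forward raycasting.
  (3.5, 3.5, 300°): beam 1 = 2.8868 ≠ 0.5176 ✗
  (4.5, 5.5, 345°): beam 1 = 4.6587 ≠ 0.5176 ✗
  (7.5, 5.5, 15°): beam 2 = 1.7321 ≠ 0.5774 ✗
  (4.5, 4.5, 330°): beam 1 = 3.0000 ≠ 0.5176 ✗
  …
  (4.5, 7.5, 165°): r_1=0.5176, r_2=0.5774, r_3=1.9319, r_4=2.8868, r_5=0.5176 — all match ✓
No second candidate reproduces the full scan.

(x, y, θ) = (4.5, 7.5, 165°)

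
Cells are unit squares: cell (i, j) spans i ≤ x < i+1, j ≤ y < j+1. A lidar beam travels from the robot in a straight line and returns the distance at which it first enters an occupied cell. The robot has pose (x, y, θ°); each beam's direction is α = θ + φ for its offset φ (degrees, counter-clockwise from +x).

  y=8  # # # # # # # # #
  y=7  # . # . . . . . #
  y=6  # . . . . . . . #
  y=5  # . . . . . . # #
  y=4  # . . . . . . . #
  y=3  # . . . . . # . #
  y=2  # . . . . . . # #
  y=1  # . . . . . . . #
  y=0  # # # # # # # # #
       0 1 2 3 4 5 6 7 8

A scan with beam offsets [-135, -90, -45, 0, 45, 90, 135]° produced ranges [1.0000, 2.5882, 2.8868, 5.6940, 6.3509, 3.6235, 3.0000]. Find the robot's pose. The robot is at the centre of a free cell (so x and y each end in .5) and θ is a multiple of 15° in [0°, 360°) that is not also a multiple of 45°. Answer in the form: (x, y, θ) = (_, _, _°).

(x, y, θ) = (3.5, 6.5, 255°)

Candidates: 45 free-cell centres × 16 headings = 720 poses. Raycast each; keep the one whose scan matches to 4 dp.
  (4.5, 5.5, 240°): beam 1 = 2.5882 ≠ 1.0000 ✗
  (5.5, 4.5, 120°): beam 1 = 2.5882 ≠ 1.0000 ✗
  (1.5, 2.5, 255°): beam 2 = 0.5176 ≠ 2.5882 ✗
  (6.5, 2.5, 30°): beam 1 = 1.5529 ≠ 1.0000 ✗
  …
  (3.5, 6.5, 255°): r_1=1.0000, r_2=2.5882, r_3=2.8868, r_4=5.6940, r_5=6.3509, r_6=3.6235, r_7=3.0000 — all match ✓
Unique over the lattice → pose = (3.5, 6.5, 255°).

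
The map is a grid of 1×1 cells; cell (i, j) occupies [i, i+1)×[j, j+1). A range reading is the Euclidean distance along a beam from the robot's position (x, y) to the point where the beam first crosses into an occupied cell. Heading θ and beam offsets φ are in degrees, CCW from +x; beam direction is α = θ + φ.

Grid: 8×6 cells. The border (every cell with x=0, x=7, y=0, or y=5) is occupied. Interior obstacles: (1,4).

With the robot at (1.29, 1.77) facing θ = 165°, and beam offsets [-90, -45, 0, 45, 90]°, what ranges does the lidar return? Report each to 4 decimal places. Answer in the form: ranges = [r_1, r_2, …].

ranges = [2.3087, 0.5800, 0.3002, 0.3349, 0.7972]

beam 1: φ=-90°, α=75°
  direction (0.2588, 0.9659); cell (1,1); t to first gridline: x 2.7432, y 0.2381 (then +3.8637 / +1.0353)
    (1,2) via y @ 0.2381
    (1,3) via y @ 1.2734
    (1,4) via y @ 2.3087  # hit
  → r_1 = 2.3087
beam 2: φ=-45°, α=120°
  direction (-0.5000, 0.8660); cell (1,1); t to first gridline: x 0.5800, y 0.2656 (then +2.0000 / +1.1547)
    (1,2) via y @ 0.2656
    (0,2) via x @ 0.5800  # hit
  → r_2 = 0.5800
beam 3: φ=0°, α=165°
  direction (-0.9659, 0.2588); cell (1,1); t to first gridline: x 0.3002, y 0.8887 (then +1.0353 / +3.8637)
    (0,1) via x @ 0.3002  # hit
  → r_3 = 0.3002
beam 4: φ=45°, α=210°
  direction (-0.8660, -0.5000); cell (1,1); t to first gridline: x 0.3349, y 1.5400 (then +1.1547 / +2.0000)
    (0,1) via x @ 0.3349  # hit
  → r_4 = 0.3349
beam 5: φ=90°, α=255°
  direction (-0.2588, -0.9659); cell (1,1); t to first gridline: x 1.1205, y 0.7972 (then +3.8637 / +1.0353)
    (1,0) via y @ 0.7972  # hit
  → r_5 = 0.7972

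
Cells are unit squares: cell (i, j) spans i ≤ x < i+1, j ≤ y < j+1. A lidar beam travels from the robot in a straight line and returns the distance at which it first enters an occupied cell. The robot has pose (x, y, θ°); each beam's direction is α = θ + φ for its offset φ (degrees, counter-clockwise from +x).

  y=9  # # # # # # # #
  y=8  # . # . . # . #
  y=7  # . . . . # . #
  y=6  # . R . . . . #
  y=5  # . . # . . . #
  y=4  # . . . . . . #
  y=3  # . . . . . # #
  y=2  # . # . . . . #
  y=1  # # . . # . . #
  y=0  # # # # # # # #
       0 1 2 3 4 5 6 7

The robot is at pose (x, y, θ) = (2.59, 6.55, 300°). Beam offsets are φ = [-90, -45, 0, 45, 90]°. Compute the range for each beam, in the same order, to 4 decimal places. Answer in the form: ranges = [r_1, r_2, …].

beam 1: φ=-90°, α=210°
  dir = (cos 210°, sin 210°) = (-0.8660, -0.5000); from cell (2,6)
  next x-line at t=0.6813, next y-line at t=1.1000; Δt_x=1.1547, Δt_y=2.0000
    x: enter (1,6) at t=0.6813
    y: enter (1,5) at t=1.1000
    x: enter (0,5) at t=1.8360 ← occupied
  → r_1 = 1.8360
beam 2: φ=-45°, α=255°
  dir = (cos 255°, sin 255°) = (-0.2588, -0.9659); from cell (2,6)
  next x-line at t=2.2796, next y-line at t=0.5694; Δt_x=3.8637, Δt_y=1.0353
    y: enter (2,5) at t=0.5694
    y: enter (2,4) at t=1.6047
    x: enter (1,4) at t=2.2796
    y: enter (1,3) at t=2.6400
    y: enter (1,2) at t=3.6752
    y: enter (1,1) at t=4.7105 ← occupied
  → r_2 = 4.7105
beam 3: φ=0°, α=300°
  dir = (cos 300°, sin 300°) = (0.5000, -0.8660); from cell (2,6)
  next x-line at t=0.8200, next y-line at t=0.6351; Δt_x=2.0000, Δt_y=1.1547
    y: enter (2,5) at t=0.6351
    x: enter (3,5) at t=0.8200 ← occupied
  → r_3 = 0.8200
beam 4: φ=45°, α=345°
  dir = (cos 345°, sin 345°) = (0.9659, -0.2588); from cell (2,6)
  next x-line at t=0.4245, next y-line at t=2.1250; Δt_x=1.0353, Δt_y=3.8637
    x: enter (3,6) at t=0.4245
    x: enter (4,6) at t=1.4597
    y: enter (4,5) at t=2.1250
    x: enter (5,5) at t=2.4950
    x: enter (6,5) at t=3.5303
    x: enter (7,5) at t=4.5656 ← occupied
  → r_4 = 4.5656
beam 5: φ=90°, α=30°
  dir = (cos 30°, sin 30°) = (0.8660, 0.5000); from cell (2,6)
  next x-line at t=0.4734, next y-line at t=0.9000; Δt_x=1.1547, Δt_y=2.0000
    x: enter (3,6) at t=0.4734
    y: enter (3,7) at t=0.9000
    x: enter (4,7) at t=1.6281
    x: enter (5,7) at t=2.7828 ← occupied
  → r_5 = 2.7828

ranges = [1.8360, 4.7105, 0.8200, 4.5656, 2.7828]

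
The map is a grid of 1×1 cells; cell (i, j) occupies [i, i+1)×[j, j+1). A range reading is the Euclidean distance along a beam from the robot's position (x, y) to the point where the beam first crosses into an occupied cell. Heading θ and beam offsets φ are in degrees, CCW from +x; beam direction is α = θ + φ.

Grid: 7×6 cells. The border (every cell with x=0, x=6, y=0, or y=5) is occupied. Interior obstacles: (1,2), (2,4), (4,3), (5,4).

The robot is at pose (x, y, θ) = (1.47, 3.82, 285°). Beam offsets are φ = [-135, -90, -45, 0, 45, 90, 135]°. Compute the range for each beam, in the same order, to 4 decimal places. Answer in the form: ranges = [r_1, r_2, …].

beam 1: φ=-135°, α=150°
  cosα=-0.8660 sinα=0.5000 | (1,3) | tMaxX 0.5427 tMaxY 0.3600 | tΔX 1.1547 tΔY 2.0000
    t=0.3600 [y] (1,4)
    t=0.5427 [x] (0,4) — stop
  → r_1 = 0.5427
beam 2: φ=-90°, α=195°
  cosα=-0.9659 sinα=-0.2588 | (1,3) | tMaxX 0.4866 tMaxY 3.1682 | tΔX 1.0353 tΔY 3.8637
    t=0.4866 [x] (0,3) — stop
  → r_2 = 0.4866
beam 3: φ=-45°, α=240°
  cosα=-0.5000 sinα=-0.8660 | (1,3) | tMaxX 0.9400 tMaxY 0.9469 | tΔX 2.0000 tΔY 1.1547
    t=0.9400 [x] (0,3) — stop
  → r_3 = 0.9400
beam 4: φ=0°, α=285°
  cosα=0.2588 sinα=-0.9659 | (1,3) | tMaxX 2.0478 tMaxY 0.8489 | tΔX 3.8637 tΔY 1.0353
    t=0.8489 [y] (1,2) — stop
  → r_4 = 0.8489
beam 5: φ=45°, α=330°
  cosα=0.8660 sinα=-0.5000 | (1,3) | tMaxX 0.6120 tMaxY 1.6400 | tΔX 1.1547 tΔY 2.0000
    t=0.6120 [x] (2,3)
    t=1.6400 [y] (2,2)
    t=1.7667 [x] (3,2)
    t=2.9214 [x] (4,2)
    t=3.6400 [y] (4,1)
    t=4.0761 [x] (5,1)
    t=5.2308 [x] (6,1) — stop
  → r_5 = 5.2308
beam 6: φ=90°, α=15°
  cosα=0.9659 sinα=0.2588 | (1,3) | tMaxX 0.5487 tMaxY 0.6955 | tΔX 1.0353 tΔY 3.8637
    t=0.5487 [x] (2,3)
    t=0.6955 [y] (2,4) — stop
  → r_6 = 0.6955
beam 7: φ=135°, α=60°
  cosα=0.5000 sinα=0.8660 | (1,3) | tMaxX 1.0600 tMaxY 0.2078 | tΔX 2.0000 tΔY 1.1547
    t=0.2078 [y] (1,4)
    t=1.0600 [x] (2,4) — stop
  → r_7 = 1.0600

ranges = [0.5427, 0.4866, 0.9400, 0.8489, 5.2308, 0.6955, 1.0600]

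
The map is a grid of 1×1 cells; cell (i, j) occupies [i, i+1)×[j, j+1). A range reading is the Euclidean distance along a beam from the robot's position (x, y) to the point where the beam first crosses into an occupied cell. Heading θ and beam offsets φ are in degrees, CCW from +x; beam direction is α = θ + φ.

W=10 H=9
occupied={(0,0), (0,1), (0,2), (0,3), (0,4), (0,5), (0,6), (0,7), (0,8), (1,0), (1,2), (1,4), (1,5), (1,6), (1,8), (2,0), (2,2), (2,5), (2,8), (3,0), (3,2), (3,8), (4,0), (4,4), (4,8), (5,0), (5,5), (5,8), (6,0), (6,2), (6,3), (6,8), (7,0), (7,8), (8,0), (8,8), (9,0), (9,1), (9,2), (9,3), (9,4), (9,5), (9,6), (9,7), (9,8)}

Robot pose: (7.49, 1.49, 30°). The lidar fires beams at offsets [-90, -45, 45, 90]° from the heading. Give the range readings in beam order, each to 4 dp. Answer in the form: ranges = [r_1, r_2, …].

beam 1: φ=-90°, α=300°
  d=(0.5000,-0.8660)  start (7,1)  tX=1.0200 tY=0.5658  stride 1/|dx|=2.0000 1/|dy|=1.1547
    cross y-line → (7,0), t=0.5658 (wall)
  → r_1 = 0.5658
beam 2: φ=-45°, α=345°
  d=(0.9659,-0.2588)  start (7,1)  tX=0.5280 tY=1.8932  stride 1/|dx|=1.0353 1/|dy|=3.8637
    cross x-line → (8,1), t=0.5280
    cross x-line → (9,1), t=1.5633 (wall)
  → r_2 = 1.5633
beam 3: φ=45°, α=75°
  d=(0.2588,0.9659)  start (7,1)  tX=1.9705 tY=0.5280  stride 1/|dx|=3.8637 1/|dy|=1.0353
    cross y-line → (7,2), t=0.5280
    cross y-line → (7,3), t=1.5633
    cross x-line → (8,3), t=1.9705
    cross y-line → (8,4), t=2.5985
    cross y-line → (8,5), t=3.6338
    cross y-line → (8,6), t=4.6691
    cross y-line → (8,7), t=5.7044
    cross x-line → (9,7), t=5.8342 (wall)
  → r_3 = 5.8342
beam 4: φ=90°, α=120°
  d=(-0.5000,0.8660)  start (7,1)  tX=0.9800 tY=0.5889  stride 1/|dx|=2.0000 1/|dy|=1.1547
    cross y-line → (7,2), t=0.5889
    cross x-line → (6,2), t=0.9800 (wall)
  → r_4 = 0.9800

ranges = [0.5658, 1.5633, 5.8342, 0.9800]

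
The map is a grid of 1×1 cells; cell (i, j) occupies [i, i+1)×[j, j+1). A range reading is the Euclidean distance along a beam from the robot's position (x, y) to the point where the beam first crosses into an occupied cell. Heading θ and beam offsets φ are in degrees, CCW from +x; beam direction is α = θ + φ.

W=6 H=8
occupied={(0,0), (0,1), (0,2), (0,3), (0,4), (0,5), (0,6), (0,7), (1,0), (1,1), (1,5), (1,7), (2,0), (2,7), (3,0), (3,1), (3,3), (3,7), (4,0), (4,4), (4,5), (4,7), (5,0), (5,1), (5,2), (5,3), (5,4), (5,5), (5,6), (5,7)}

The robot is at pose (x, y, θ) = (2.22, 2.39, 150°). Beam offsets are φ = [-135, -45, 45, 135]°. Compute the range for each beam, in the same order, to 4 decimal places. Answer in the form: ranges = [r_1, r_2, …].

ranges = [2.8781, 2.7021, 1.2630, 1.4390]

beam 1: φ=-135°, α=15°
  cosα=0.9659 sinα=0.2588 | (2,2) | tMaxX 0.8075 tMaxY 2.3569 | tΔX 1.0353 tΔY 3.8637
    t=0.8075 [x] (3,2)
    t=1.8428 [x] (4,2)
    t=2.3569 [y] (4,3)
    t=2.8781 [x] (5,3) — stop
  → r_1 = 2.8781
beam 2: φ=-45°, α=105°
  cosα=-0.2588 sinα=0.9659 | (2,2) | tMaxX 0.8500 tMaxY 0.6315 | tΔX 3.8637 tΔY 1.0353
    t=0.6315 [y] (2,3)
    t=0.8500 [x] (1,3)
    t=1.6668 [y] (1,4)
    t=2.7021 [y] (1,5) — stop
  → r_2 = 2.7021
beam 3: φ=45°, α=195°
  cosα=-0.9659 sinα=-0.2588 | (2,2) | tMaxX 0.2278 tMaxY 1.5068 | tΔX 1.0353 tΔY 3.8637
    t=0.2278 [x] (1,2)
    t=1.2630 [x] (0,2) — stop
  → r_3 = 1.2630
beam 4: φ=135°, α=285°
  cosα=0.2588 sinα=-0.9659 | (2,2) | tMaxX 3.0137 tMaxY 0.4038 | tΔX 3.8637 tΔY 1.0353
    t=0.4038 [y] (2,1)
    t=1.4390 [y] (2,0) — stop
  → r_4 = 1.4390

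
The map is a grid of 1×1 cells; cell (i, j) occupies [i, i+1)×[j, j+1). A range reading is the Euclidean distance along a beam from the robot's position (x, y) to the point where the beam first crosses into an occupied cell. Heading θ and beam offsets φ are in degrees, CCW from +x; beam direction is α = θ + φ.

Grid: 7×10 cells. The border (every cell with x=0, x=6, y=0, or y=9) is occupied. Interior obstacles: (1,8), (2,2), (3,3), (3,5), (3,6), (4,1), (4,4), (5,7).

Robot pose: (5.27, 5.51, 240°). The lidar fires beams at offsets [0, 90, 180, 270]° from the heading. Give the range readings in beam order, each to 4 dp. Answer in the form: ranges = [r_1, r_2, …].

beam 1: φ=0°, α=240°
  dir = (cos 240°, sin 240°) = (-0.5000, -0.8660); from cell (5,5)
  next x-line at t=0.5400, next y-line at t=0.5889; Δt_x=2.0000, Δt_y=1.1547
    x: enter (4,5) at t=0.5400
    y: enter (4,4) at t=0.5889 ← occupied
  → r_1 = 0.5889
beam 2: φ=90°, α=330°
  dir = (cos 330°, sin 330°) = (0.8660, -0.5000); from cell (5,5)
  next x-line at t=0.8429, next y-line at t=1.0200; Δt_x=1.1547, Δt_y=2.0000
    x: enter (6,5) at t=0.8429 ← occupied
  → r_2 = 0.8429
beam 3: φ=180°, α=60°
  dir = (cos 60°, sin 60°) = (0.5000, 0.8660); from cell (5,5)
  next x-line at t=1.4600, next y-line at t=0.5658; Δt_x=2.0000, Δt_y=1.1547
    y: enter (5,6) at t=0.5658
    x: enter (6,6) at t=1.4600 ← occupied
  → r_3 = 1.4600
beam 4: φ=270°, α=150°
  dir = (cos 150°, sin 150°) = (-0.8660, 0.5000); from cell (5,5)
  next x-line at t=0.3118, next y-line at t=0.9800; Δt_x=1.1547, Δt_y=2.0000
    x: enter (4,5) at t=0.3118
    y: enter (4,6) at t=0.9800
    x: enter (3,6) at t=1.4665 ← occupied
  → r_4 = 1.4665

ranges = [0.5889, 0.8429, 1.4600, 1.4665]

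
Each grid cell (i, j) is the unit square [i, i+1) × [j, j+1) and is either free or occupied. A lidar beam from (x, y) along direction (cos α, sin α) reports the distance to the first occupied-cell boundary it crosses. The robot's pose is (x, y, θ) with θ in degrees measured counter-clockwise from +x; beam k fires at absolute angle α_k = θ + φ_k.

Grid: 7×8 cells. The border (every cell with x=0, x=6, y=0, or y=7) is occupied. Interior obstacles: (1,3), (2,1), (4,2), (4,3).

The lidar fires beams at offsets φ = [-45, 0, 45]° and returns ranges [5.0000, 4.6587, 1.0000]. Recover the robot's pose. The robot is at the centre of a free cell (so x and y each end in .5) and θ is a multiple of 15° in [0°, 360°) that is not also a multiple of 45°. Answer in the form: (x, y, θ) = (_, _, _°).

(x, y, θ) = (1.5, 6.5, 345°)

Enumerate (i+0.5, j+0.5, θ) over the 26 free cells and 16 admissible headings. For each, cast all 3 beams and compare to the given ranges.
  (5.5, 6.5, 255°): beam 2 = 2.5882 ≠ 4.6587 ✗
  (1.5, 5.5, 60°): beam 1 = 4.6587 ≠ 5.0000 ✗
  (5.5, 1.5, 300°): beam 1 = 0.5176 ≠ 5.0000 ✗
  (4.5, 6.5, 165°): beam 1 = 0.5774 ≠ 5.0000 ✗
  …
  (1.5, 6.5, 345°): r_1=5.0000, r_2=4.6587, r_3=1.0000 — all match ✓
Unique over the lattice → pose = (1.5, 6.5, 345°).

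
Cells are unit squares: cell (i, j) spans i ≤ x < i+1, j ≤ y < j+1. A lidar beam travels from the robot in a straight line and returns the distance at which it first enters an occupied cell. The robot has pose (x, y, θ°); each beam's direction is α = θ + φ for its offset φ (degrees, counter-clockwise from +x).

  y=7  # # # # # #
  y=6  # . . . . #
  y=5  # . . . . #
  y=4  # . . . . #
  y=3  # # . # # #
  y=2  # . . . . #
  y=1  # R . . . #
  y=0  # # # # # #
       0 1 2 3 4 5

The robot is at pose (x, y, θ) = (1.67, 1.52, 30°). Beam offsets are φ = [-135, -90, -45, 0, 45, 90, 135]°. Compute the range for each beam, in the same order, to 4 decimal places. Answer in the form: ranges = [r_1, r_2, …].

ranges = [0.5383, 0.6004, 2.0091, 2.9600, 5.6733, 1.3400, 0.6936]

beam 1: φ=-135°, α=255°
  cosα=-0.2588 sinα=-0.9659 | (1,1) | tMaxX 2.5887 tMaxY 0.5383 | tΔX 3.8637 tΔY 1.0353
    t=0.5383 [y] (1,0) — stop
  → r_1 = 0.5383
beam 2: φ=-90°, α=300°
  cosα=0.5000 sinα=-0.8660 | (1,1) | tMaxX 0.6600 tMaxY 0.6004 | tΔX 2.0000 tΔY 1.1547
    t=0.6004 [y] (1,0) — stop
  → r_2 = 0.6004
beam 3: φ=-45°, α=345°
  cosα=0.9659 sinα=-0.2588 | (1,1) | tMaxX 0.3416 tMaxY 2.0091 | tΔX 1.0353 tΔY 3.8637
    t=0.3416 [x] (2,1)
    t=1.3769 [x] (3,1)
    t=2.0091 [y] (3,0) — stop
  → r_3 = 2.0091
beam 4: φ=0°, α=30°
  cosα=0.8660 sinα=0.5000 | (1,1) | tMaxX 0.3811 tMaxY 0.9600 | tΔX 1.1547 tΔY 2.0000
    t=0.3811 [x] (2,1)
    t=0.9600 [y] (2,2)
    t=1.5358 [x] (3,2)
    t=2.6905 [x] (4,2)
    t=2.9600 [y] (4,3) — stop
  → r_4 = 2.9600
beam 5: φ=45°, α=75°
  cosα=0.2588 sinα=0.9659 | (1,1) | tMaxX 1.2750 tMaxY 0.4969 | tΔX 3.8637 tΔY 1.0353
    t=0.4969 [y] (1,2)
    t=1.2750 [x] (2,2)
    t=1.5322 [y] (2,3)
    t=2.5675 [y] (2,4)
    t=3.6028 [y] (2,5)
    t=4.6380 [y] (2,6)
    t=5.1387 [x] (3,6)
    t=5.6733 [y] (3,7) — stop
  → r_5 = 5.6733
beam 6: φ=90°, α=120°
  cosα=-0.5000 sinα=0.8660 | (1,1) | tMaxX 1.3400 tMaxY 0.5543 | tΔX 2.0000 tΔY 1.1547
    t=0.5543 [y] (1,2)
    t=1.3400 [x] (0,2) — stop
  → r_6 = 1.3400
beam 7: φ=135°, α=165°
  cosα=-0.9659 sinα=0.2588 | (1,1) | tMaxX 0.6936 tMaxY 1.8546 | tΔX 1.0353 tΔY 3.8637
    t=0.6936 [x] (0,1) — stop
  → r_7 = 0.6936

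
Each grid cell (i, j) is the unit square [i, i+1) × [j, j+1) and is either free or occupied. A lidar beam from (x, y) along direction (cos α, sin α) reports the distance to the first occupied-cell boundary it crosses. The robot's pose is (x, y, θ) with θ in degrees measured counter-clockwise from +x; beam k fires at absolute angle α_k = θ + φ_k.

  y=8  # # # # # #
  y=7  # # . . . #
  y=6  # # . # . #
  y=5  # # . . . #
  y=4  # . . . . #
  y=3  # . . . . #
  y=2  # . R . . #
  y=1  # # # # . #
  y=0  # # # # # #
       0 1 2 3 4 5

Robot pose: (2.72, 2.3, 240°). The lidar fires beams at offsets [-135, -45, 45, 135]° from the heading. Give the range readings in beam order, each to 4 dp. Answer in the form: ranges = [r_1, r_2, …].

ranges = [2.7952, 1.1591, 0.3106, 2.3604]

beam 1: φ=-135°, α=105°
  dir = (cos 105°, sin 105°) = (-0.2588, 0.9659); from cell (2,2)
  next x-line at t=2.7819, next y-line at t=0.7247; Δt_x=3.8637, Δt_y=1.0353
    y: enter (2,3) at t=0.7247
    y: enter (2,4) at t=1.7600
    x: enter (1,4) at t=2.7819
    y: enter (1,5) at t=2.7952 ← occupied
  → r_1 = 2.7952
beam 2: φ=-45°, α=195°
  dir = (cos 195°, sin 195°) = (-0.9659, -0.2588); from cell (2,2)
  next x-line at t=0.7454, next y-line at t=1.1591; Δt_x=1.0353, Δt_y=3.8637
    x: enter (1,2) at t=0.7454
    y: enter (1,1) at t=1.1591 ← occupied
  → r_2 = 1.1591
beam 3: φ=45°, α=285°
  dir = (cos 285°, sin 285°) = (0.2588, -0.9659); from cell (2,2)
  next x-line at t=1.0818, next y-line at t=0.3106; Δt_x=3.8637, Δt_y=1.0353
    y: enter (2,1) at t=0.3106 ← occupied
  → r_3 = 0.3106
beam 4: φ=135°, α=15°
  dir = (cos 15°, sin 15°) = (0.9659, 0.2588); from cell (2,2)
  next x-line at t=0.2899, next y-line at t=2.7046; Δt_x=1.0353, Δt_y=3.8637
    x: enter (3,2) at t=0.2899
    x: enter (4,2) at t=1.3252
    x: enter (5,2) at t=2.3604 ← occupied
  → r_4 = 2.3604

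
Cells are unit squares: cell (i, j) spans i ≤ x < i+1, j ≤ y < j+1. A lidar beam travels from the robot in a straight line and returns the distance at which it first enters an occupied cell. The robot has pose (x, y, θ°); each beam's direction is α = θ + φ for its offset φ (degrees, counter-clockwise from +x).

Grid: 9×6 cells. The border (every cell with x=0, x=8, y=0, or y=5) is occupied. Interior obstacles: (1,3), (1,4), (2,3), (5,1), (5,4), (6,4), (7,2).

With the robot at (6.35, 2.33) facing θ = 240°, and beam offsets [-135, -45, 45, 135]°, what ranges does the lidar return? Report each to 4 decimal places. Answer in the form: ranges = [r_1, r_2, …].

ranges = [1.7289, 1.2750, 1.3769, 0.6729]

beam 1: φ=-135°, α=105°
  d=(-0.2588,0.9659)  start (6,2)  tX=1.3523 tY=0.6936  stride 1/|dx|=3.8637 1/|dy|=1.0353
    cross y-line → (6,3), t=0.6936
    cross x-line → (5,3), t=1.3523
    cross y-line → (5,4), t=1.7289 (wall)
  → r_1 = 1.7289
beam 2: φ=-45°, α=195°
  d=(-0.9659,-0.2588)  start (6,2)  tX=0.3623 tY=1.2750  stride 1/|dx|=1.0353 1/|dy|=3.8637
    cross x-line → (5,2), t=0.3623
    cross y-line → (5,1), t=1.2750 (wall)
  → r_2 = 1.2750
beam 3: φ=45°, α=285°
  d=(0.2588,-0.9659)  start (6,2)  tX=2.5114 tY=0.3416  stride 1/|dx|=3.8637 1/|dy|=1.0353
    cross y-line → (6,1), t=0.3416
    cross y-line → (6,0), t=1.3769 (wall)
  → r_3 = 1.3769
beam 4: φ=135°, α=15°
  d=(0.9659,0.2588)  start (6,2)  tX=0.6729 tY=2.5887  stride 1/|dx|=1.0353 1/|dy|=3.8637
    cross x-line → (7,2), t=0.6729 (wall)
  → r_4 = 0.6729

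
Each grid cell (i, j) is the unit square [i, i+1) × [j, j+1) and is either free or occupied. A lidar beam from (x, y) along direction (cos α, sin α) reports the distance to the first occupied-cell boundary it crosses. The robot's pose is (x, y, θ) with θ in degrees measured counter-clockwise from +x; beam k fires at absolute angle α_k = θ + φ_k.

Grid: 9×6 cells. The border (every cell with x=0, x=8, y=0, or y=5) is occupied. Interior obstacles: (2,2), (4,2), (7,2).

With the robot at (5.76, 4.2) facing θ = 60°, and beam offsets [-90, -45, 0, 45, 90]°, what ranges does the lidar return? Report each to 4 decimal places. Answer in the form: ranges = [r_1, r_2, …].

ranges = [2.4000, 2.3190, 0.9238, 0.8282, 1.6000]

beam 1: φ=-90°, α=330°
  d=(0.8660,-0.5000)  start (5,4)  tX=0.2771 tY=0.4000  stride 1/|dx|=1.1547 1/|dy|=2.0000
    cross x-line → (6,4), t=0.2771
    cross y-line → (6,3), t=0.4000
    cross x-line → (7,3), t=1.4318
    cross y-line → (7,2), t=2.4000 (wall)
  → r_1 = 2.4000
beam 2: φ=-45°, α=15°
  d=(0.9659,0.2588)  start (5,4)  tX=0.2485 tY=3.0910  stride 1/|dx|=1.0353 1/|dy|=3.8637
    cross x-line → (6,4), t=0.2485
    cross x-line → (7,4), t=1.2837
    cross x-line → (8,4), t=2.3190 (wall)
  → r_2 = 2.3190
beam 3: φ=0°, α=60°
  d=(0.5000,0.8660)  start (5,4)  tX=0.4800 tY=0.9238  stride 1/|dx|=2.0000 1/|dy|=1.1547
    cross x-line → (6,4), t=0.4800
    cross y-line → (6,5), t=0.9238 (wall)
  → r_3 = 0.9238
beam 4: φ=45°, α=105°
  d=(-0.2588,0.9659)  start (5,4)  tX=2.9364 tY=0.8282  stride 1/|dx|=3.8637 1/|dy|=1.0353
    cross y-line → (5,5), t=0.8282 (wall)
  → r_4 = 0.8282
beam 5: φ=90°, α=150°
  d=(-0.8660,0.5000)  start (5,4)  tX=0.8776 tY=1.6000  stride 1/|dx|=1.1547 1/|dy|=2.0000
    cross x-line → (4,4), t=0.8776
    cross y-line → (4,5), t=1.6000 (wall)
  → r_5 = 1.6000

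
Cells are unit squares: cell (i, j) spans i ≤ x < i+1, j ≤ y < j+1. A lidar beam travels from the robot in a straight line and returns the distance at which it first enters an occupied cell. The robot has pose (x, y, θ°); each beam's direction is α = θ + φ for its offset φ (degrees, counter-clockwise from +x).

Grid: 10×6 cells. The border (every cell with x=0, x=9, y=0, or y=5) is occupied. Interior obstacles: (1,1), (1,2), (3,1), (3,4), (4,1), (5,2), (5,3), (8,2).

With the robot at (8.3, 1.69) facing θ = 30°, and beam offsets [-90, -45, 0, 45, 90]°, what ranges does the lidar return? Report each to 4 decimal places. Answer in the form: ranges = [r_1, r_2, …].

ranges = [0.7967, 0.7247, 0.6200, 0.3209, 0.3580]

beam 1: φ=-90°, α=300°
  dir = (cos 300°, sin 300°) = (0.5000, -0.8660); from cell (8,1)
  next x-line at t=1.4000, next y-line at t=0.7967; Δt_x=2.0000, Δt_y=1.1547
    y: enter (8,0) at t=0.7967 ← occupied
  → r_1 = 0.7967
beam 2: φ=-45°, α=345°
  dir = (cos 345°, sin 345°) = (0.9659, -0.2588); from cell (8,1)
  next x-line at t=0.7247, next y-line at t=2.6660; Δt_x=1.0353, Δt_y=3.8637
    x: enter (9,1) at t=0.7247 ← occupied
  → r_2 = 0.7247
beam 3: φ=0°, α=30°
  dir = (cos 30°, sin 30°) = (0.8660, 0.5000); from cell (8,1)
  next x-line at t=0.8083, next y-line at t=0.6200; Δt_x=1.1547, Δt_y=2.0000
    y: enter (8,2) at t=0.6200 ← occupied
  → r_3 = 0.6200
beam 4: φ=45°, α=75°
  dir = (cos 75°, sin 75°) = (0.2588, 0.9659); from cell (8,1)
  next x-line at t=2.7046, next y-line at t=0.3209; Δt_x=3.8637, Δt_y=1.0353
    y: enter (8,2) at t=0.3209 ← occupied
  → r_4 = 0.3209
beam 5: φ=90°, α=120°
  dir = (cos 120°, sin 120°) = (-0.5000, 0.8660); from cell (8,1)
  next x-line at t=0.6000, next y-line at t=0.3580; Δt_x=2.0000, Δt_y=1.1547
    y: enter (8,2) at t=0.3580 ← occupied
  → r_5 = 0.3580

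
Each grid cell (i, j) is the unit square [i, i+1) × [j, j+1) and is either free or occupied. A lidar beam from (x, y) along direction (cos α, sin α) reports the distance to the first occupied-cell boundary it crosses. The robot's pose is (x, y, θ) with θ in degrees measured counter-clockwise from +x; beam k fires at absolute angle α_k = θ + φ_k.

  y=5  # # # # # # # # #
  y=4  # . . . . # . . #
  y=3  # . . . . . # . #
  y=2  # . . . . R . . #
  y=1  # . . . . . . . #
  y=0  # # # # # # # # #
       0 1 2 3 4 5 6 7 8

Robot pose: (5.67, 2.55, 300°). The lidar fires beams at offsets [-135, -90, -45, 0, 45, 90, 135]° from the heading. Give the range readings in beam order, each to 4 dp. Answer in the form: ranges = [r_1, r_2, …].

ranges = [4.8347, 3.1000, 1.6047, 1.7898, 2.4122, 0.9000, 1.2750]

beam 1: φ=-135°, α=165°
  d=(-0.9659,0.2588)  start (5,2)  tX=0.6936 tY=1.7387  stride 1/|dx|=1.0353 1/|dy|=3.8637
    cross x-line → (4,2), t=0.6936
    cross x-line → (3,2), t=1.7289
    cross y-line → (3,3), t=1.7387
    cross x-line → (2,3), t=2.7642
    cross x-line → (1,3), t=3.7995
    cross x-line → (0,3), t=4.8347 (wall)
  → r_1 = 4.8347
beam 2: φ=-90°, α=210°
  d=(-0.8660,-0.5000)  start (5,2)  tX=0.7736 tY=1.1000  stride 1/|dx|=1.1547 1/|dy|=2.0000
    cross x-line → (4,2), t=0.7736
    cross y-line → (4,1), t=1.1000
    cross x-line → (3,1), t=1.9283
    cross x-line → (2,1), t=3.0831
    cross y-line → (2,0), t=3.1000 (wall)
  → r_2 = 3.1000
beam 3: φ=-45°, α=255°
  d=(-0.2588,-0.9659)  start (5,2)  tX=2.5887 tY=0.5694  stride 1/|dx|=3.8637 1/|dy|=1.0353
    cross y-line → (5,1), t=0.5694
    cross y-line → (5,0), t=1.6047 (wall)
  → r_3 = 1.6047
beam 4: φ=0°, α=300°
  d=(0.5000,-0.8660)  start (5,2)  tX=0.6600 tY=0.6351  stride 1/|dx|=2.0000 1/|dy|=1.1547
    cross y-line → (5,1), t=0.6351
    cross x-line → (6,1), t=0.6600
    cross y-line → (6,0), t=1.7898 (wall)
  → r_4 = 1.7898
beam 5: φ=45°, α=345°
  d=(0.9659,-0.2588)  start (5,2)  tX=0.3416 tY=2.1250  stride 1/|dx|=1.0353 1/|dy|=3.8637
    cross x-line → (6,2), t=0.3416
    cross x-line → (7,2), t=1.3769
    cross y-line → (7,1), t=2.1250
    cross x-line → (8,1), t=2.4122 (wall)
  → r_5 = 2.4122
beam 6: φ=90°, α=30°
  d=(0.8660,0.5000)  start (5,2)  tX=0.3811 tY=0.9000  stride 1/|dx|=1.1547 1/|dy|=2.0000
    cross x-line → (6,2), t=0.3811
    cross y-line → (6,3), t=0.9000 (wall)
  → r_6 = 0.9000
beam 7: φ=135°, α=75°
  d=(0.2588,0.9659)  start (5,2)  tX=1.2750 tY=0.4659  stride 1/|dx|=3.8637 1/|dy|=1.0353
    cross y-line → (5,3), t=0.4659
    cross x-line → (6,3), t=1.2750 (wall)
  → r_7 = 1.2750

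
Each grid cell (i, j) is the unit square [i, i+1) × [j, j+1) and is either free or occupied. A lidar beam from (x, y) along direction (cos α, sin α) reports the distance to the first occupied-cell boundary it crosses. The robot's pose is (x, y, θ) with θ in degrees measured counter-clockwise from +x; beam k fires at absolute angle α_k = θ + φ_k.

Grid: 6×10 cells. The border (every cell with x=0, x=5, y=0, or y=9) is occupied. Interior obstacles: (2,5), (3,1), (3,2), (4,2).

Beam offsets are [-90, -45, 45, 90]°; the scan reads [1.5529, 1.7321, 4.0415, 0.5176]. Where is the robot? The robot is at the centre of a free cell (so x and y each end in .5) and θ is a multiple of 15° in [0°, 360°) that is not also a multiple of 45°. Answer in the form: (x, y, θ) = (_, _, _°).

(x, y, θ) = (3.5, 5.5, 75°)

The pose lattice has 28·16 = 448 candidates. Test each by forward raycasting.
  (4.5, 5.5, 105°): beam 1 = 0.5176 ≠ 1.5529 ✗
  (3.5, 7.5, 105°): beam 3 = 2.8868 ≠ 4.0415 ✗
  (4.5, 6.5, 105°): beam 1 = 0.5176 ≠ 1.5529 ✗
  (3.5, 7.5, 150°): beam 1 = 1.7321 ≠ 1.5529 ✗
  …
  (3.5, 5.5, 75°): r_1=1.5529, r_2=1.7321, r_3=4.0415, r_4=0.5176 — all match ✓
No second candidate reproduces the full scan.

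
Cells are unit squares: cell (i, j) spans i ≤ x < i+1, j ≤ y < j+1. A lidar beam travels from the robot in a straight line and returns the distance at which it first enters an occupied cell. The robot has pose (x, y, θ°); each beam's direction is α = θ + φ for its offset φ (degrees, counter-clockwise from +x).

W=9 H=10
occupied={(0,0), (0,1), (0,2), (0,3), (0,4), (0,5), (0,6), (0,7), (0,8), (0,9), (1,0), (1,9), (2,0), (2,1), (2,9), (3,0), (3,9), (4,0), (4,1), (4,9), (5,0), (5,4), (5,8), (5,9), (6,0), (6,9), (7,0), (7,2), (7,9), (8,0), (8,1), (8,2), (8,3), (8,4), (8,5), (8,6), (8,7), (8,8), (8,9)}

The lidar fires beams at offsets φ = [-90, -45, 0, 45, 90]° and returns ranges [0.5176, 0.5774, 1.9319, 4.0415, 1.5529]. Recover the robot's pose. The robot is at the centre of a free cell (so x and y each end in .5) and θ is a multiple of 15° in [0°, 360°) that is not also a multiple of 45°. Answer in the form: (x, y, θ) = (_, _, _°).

The pose lattice has 51·16 = 816 candidates. Test each by forward raycasting.
  (5.5, 2.5, 15°): beam 1 = 1.5529 ≠ 0.5176 ✗
  (2.5, 3.5, 120°): beam 1 = 2.8868 ≠ 0.5176 ✗
  (7.5, 7.5, 75°): beam 3 = 1.5529 ≠ 1.9319 ✗
  (3.5, 1.5, 195°): beam 1 = 7.7646 ≠ 0.5176 ✗
  (1.5, 6.5, 15°): beam 1 = 4.6587 ≠ 0.5176 ✗
  …
  (7.5, 4.5, 75°): r_1=0.5176, r_2=0.5774, r_3=1.9319, r_4=4.0415, r_5=1.5529 — all match ✓
Only this pose fits every beam.

(x, y, θ) = (7.5, 4.5, 75°)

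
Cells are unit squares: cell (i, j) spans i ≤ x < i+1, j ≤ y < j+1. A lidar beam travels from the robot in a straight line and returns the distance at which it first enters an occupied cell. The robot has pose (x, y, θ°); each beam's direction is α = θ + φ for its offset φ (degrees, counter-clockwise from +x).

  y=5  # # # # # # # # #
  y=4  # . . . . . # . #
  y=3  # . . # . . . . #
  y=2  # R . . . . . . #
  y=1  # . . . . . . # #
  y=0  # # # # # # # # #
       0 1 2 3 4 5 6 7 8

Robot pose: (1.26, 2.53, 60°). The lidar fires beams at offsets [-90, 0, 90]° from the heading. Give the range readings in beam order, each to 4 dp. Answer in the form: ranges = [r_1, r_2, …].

beam 1: φ=-90°, α=330°
  cosα=0.8660 sinα=-0.5000 | (1,2) | tMaxX 0.8545 tMaxY 1.0600 | tΔX 1.1547 tΔY 2.0000
    t=0.8545 [x] (2,2)
    t=1.0600 [y] (2,1)
    t=2.0092 [x] (3,1)
    t=3.0600 [y] (3,0) — stop
  → r_1 = 3.0600
beam 2: φ=0°, α=60°
  cosα=0.5000 sinα=0.8660 | (1,2) | tMaxX 1.4800 tMaxY 0.5427 | tΔX 2.0000 tΔY 1.1547
    t=0.5427 [y] (1,3)
    t=1.4800 [x] (2,3)
    t=1.6974 [y] (2,4)
    t=2.8521 [y] (2,5) — stop
  → r_2 = 2.8521
beam 3: φ=90°, α=150°
  cosα=-0.8660 sinα=0.5000 | (1,2) | tMaxX 0.3002 tMaxY 0.9400 | tΔX 1.1547 tΔY 2.0000
    t=0.3002 [x] (0,2) — stop
  → r_3 = 0.3002

ranges = [3.0600, 2.8521, 0.3002]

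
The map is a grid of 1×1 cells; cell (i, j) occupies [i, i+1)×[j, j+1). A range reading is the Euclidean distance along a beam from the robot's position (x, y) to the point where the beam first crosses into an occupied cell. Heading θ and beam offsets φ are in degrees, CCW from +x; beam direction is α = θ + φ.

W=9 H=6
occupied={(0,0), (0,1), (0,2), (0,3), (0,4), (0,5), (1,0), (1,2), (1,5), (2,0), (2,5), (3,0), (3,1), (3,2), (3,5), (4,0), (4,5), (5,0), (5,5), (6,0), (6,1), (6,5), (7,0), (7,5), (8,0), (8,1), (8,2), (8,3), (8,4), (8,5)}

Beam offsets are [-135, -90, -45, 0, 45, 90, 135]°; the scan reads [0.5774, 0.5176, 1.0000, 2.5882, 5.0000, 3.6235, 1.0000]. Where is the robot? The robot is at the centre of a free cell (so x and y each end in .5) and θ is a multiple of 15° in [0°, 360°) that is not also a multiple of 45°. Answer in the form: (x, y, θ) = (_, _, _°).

Enumerate (i+0.5, j+0.5, θ) over the 24 free cells and 16 admissible headings. For each, cast all 7 beams and compare to the given ranges.
  (1.5, 3.5, 165°): beam 1 = 3.0000 ≠ 0.5774 ✗
  (6.5, 3.5, 330°): beam 1 = 2.5882 ≠ 0.5774 ✗
  (2.5, 3.5, 120°): beam 1 = 5.6940 ≠ 0.5774 ✗
  …
  (7.5, 2.5, 105°): r_1=0.5774, r_2=0.5176, r_3=1.0000, r_4=2.5882, r_5=5.0000, r_6=3.6235, r_7=1.0000 — all match ✓
No second candidate reproduces the full scan.

(x, y, θ) = (7.5, 2.5, 105°)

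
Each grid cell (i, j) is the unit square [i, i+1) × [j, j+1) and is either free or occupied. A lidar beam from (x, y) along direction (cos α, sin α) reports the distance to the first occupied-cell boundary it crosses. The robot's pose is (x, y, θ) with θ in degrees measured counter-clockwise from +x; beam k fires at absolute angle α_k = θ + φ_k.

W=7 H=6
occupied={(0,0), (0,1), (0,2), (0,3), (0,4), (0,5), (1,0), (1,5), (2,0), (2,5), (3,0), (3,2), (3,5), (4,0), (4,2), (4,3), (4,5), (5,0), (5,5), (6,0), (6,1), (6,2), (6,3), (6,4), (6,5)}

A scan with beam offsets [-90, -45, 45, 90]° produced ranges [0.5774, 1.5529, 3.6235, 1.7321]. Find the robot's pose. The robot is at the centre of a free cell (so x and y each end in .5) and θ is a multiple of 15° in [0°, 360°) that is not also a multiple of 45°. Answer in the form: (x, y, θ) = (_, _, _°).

(x, y, θ) = (2.5, 4.5, 210°)

The pose lattice has 17·16 = 272 candidates. Test each by forward raycasting.
  (1.5, 1.5, 210°): beam 1 = 1.0000 ≠ 0.5774 ✗
  (2.5, 1.5, 165°): beam 1 = 3.6235 ≠ 0.5774 ✗
  (5.5, 4.5, 210°): beam 2 = 1.9319 ≠ 1.5529 ✗
  (2.5, 3.5, 150°): beam 1 = 1.7321 ≠ 0.5774 ✗
  (5.5, 1.5, 210°): beam 1 = 1.0000 ≠ 0.5774 ✗
  …
  (2.5, 4.5, 210°): r_1=0.5774, r_2=1.5529, r_3=3.6235, r_4=1.7321 — all match ✓
Unique over the lattice → pose = (2.5, 4.5, 210°).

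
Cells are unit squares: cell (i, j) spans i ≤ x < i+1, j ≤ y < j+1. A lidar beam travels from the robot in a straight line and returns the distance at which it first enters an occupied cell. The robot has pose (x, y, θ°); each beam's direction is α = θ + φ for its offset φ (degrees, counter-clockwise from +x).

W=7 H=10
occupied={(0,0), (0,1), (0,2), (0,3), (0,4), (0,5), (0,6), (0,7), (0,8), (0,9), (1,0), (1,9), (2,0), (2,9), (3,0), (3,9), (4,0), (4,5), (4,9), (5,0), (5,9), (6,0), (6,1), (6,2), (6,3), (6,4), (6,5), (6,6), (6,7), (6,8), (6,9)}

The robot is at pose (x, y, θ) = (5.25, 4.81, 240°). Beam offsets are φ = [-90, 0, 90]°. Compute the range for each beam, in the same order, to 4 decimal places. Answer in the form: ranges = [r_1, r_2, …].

ranges = [0.3800, 4.3994, 0.8660]

beam 1: φ=-90°, α=150°
  d=(-0.8660,0.5000)  start (5,4)  tX=0.2887 tY=0.3800  stride 1/|dx|=1.1547 1/|dy|=2.0000
    cross x-line → (4,4), t=0.2887
    cross y-line → (4,5), t=0.3800 (wall)
  → r_1 = 0.3800
beam 2: φ=0°, α=240°
  d=(-0.5000,-0.8660)  start (5,4)  tX=0.5000 tY=0.9353  stride 1/|dx|=2.0000 1/|dy|=1.1547
    cross x-line → (4,4), t=0.5000
    cross y-line → (4,3), t=0.9353
    cross y-line → (4,2), t=2.0900
    cross x-line → (3,2), t=2.5000
    cross y-line → (3,1), t=3.2447
    cross y-line → (3,0), t=4.3994 (wall)
  → r_2 = 4.3994
beam 3: φ=90°, α=330°
  d=(0.8660,-0.5000)  start (5,4)  tX=0.8660 tY=1.6200  stride 1/|dx|=1.1547 1/|dy|=2.0000
    cross x-line → (6,4), t=0.8660 (wall)
  → r_3 = 0.8660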